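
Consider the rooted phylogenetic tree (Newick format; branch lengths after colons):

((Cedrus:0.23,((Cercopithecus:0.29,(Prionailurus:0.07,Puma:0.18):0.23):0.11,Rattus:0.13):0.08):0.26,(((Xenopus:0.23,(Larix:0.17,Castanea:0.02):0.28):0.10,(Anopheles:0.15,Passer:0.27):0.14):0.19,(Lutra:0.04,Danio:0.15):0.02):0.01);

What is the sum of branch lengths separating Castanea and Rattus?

The path runs Castanea → … → MRCA → … → Rattus; the MRCA is the root of the tree.
Branch lengths along that path: 0.02 + 0.28 + 0.10 + 0.19 + 0.01 + 0.26 + 0.08 + 0.13 = 1.07.

1.07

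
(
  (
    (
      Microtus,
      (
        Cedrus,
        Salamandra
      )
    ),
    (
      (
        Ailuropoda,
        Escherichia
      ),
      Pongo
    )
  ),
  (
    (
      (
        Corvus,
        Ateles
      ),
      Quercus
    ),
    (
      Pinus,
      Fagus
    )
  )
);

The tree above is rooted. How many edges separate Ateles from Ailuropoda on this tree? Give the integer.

The MRCA of Ateles and Ailuropoda is the root of the tree.
From Ateles up to that node: 4 branches. From Ailuropoda up to the same node: 4 branches. Total: 4 + 4 = 8.

8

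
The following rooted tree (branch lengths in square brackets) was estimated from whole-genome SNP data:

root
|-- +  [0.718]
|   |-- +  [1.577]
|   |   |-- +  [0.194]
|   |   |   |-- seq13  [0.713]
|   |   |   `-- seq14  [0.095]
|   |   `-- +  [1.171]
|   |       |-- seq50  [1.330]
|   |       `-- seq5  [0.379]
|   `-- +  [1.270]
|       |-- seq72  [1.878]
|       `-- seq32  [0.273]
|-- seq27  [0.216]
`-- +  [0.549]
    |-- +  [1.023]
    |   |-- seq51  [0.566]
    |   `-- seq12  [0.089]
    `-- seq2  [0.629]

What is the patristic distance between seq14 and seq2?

3.762

The path runs seq14 → … → MRCA → … → seq2; the MRCA is the root of the tree.
Branch lengths along that path: 0.095 + 0.194 + 1.577 + 0.718 + 0.549 + 0.629 = 3.762.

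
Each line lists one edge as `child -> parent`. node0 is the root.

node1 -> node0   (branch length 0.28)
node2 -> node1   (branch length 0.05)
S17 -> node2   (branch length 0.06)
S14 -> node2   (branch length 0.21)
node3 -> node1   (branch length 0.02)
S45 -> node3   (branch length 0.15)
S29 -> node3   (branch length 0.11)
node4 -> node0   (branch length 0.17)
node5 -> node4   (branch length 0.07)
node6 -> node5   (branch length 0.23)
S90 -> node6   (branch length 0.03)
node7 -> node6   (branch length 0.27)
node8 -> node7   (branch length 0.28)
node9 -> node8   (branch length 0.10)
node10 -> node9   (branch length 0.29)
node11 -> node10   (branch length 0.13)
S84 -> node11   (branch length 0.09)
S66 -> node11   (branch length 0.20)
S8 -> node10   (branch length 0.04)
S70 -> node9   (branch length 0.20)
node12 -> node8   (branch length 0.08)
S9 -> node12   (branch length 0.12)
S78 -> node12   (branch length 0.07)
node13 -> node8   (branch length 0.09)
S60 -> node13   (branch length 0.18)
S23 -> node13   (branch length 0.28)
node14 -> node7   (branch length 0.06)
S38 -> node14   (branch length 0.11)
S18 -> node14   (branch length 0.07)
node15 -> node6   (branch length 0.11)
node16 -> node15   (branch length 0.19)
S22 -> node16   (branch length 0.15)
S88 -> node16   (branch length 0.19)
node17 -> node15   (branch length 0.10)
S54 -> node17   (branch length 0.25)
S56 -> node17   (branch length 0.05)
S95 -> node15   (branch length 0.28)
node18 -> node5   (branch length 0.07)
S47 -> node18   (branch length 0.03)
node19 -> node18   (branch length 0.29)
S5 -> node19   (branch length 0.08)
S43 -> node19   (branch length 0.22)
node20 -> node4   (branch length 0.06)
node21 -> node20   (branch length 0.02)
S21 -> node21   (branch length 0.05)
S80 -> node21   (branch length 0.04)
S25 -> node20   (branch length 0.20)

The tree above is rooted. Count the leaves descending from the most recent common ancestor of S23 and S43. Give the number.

The MRCA of S23 and S43 is the node subtending ((S90,(((((S84,S66),S8),S70),(S9,S78),(S60,S23)),(S38,S18)),((S22,S88),(S54,S56),S95)),(S47,(S5,S43))).
That clade contains 19 terminal taxa: S18, S22, S23, S38, S43, S47, S5, S54, S56, S60, S66, S70, S78, S8, S84, S88, S9, S90, S95.

19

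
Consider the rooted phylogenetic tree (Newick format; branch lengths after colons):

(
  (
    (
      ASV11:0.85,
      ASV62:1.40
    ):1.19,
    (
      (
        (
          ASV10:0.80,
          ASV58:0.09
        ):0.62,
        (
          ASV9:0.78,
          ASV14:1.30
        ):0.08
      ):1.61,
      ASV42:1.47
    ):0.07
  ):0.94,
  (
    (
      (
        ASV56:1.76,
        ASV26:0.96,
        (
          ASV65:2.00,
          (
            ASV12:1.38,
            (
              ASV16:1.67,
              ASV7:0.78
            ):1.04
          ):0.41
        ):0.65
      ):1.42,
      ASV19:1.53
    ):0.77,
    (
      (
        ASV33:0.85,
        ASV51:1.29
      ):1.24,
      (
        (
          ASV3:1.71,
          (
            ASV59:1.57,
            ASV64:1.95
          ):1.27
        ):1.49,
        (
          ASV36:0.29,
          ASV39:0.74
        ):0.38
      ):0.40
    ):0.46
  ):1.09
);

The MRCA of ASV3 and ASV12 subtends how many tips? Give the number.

14

The MRCA of ASV3 and ASV12 is the node subtending (((ASV56,ASV26,(ASV65,(ASV12,(ASV16,ASV7)))),ASV19),((ASV33,ASV51),((ASV3,(ASV59,ASV64)),(ASV36,ASV39)))).
That clade contains 14 terminal taxa: ASV12, ASV16, ASV19, ASV26, ASV3, ASV33, ASV36, ASV39, ASV51, ASV56, ASV59, ASV64, ASV65, ASV7.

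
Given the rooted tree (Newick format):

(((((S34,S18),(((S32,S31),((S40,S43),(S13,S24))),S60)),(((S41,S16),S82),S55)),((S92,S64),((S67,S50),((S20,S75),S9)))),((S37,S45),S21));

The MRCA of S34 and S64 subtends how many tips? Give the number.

20

The MRCA of S34 and S64 is the node subtending ((((S34,S18),(((S32,S31),((S40,S43),(S13,S24))),S60)),(((S41,S16),S82),S55)),((S92,S64),((S67,S50),((S20,S75),S9)))).
That clade contains 20 terminal taxa: S13, S16, S18, S20, S24, S31, S32, S34, S40, S41, S43, S50, S55, S60, S64, S67, S75, S82, S9, S92.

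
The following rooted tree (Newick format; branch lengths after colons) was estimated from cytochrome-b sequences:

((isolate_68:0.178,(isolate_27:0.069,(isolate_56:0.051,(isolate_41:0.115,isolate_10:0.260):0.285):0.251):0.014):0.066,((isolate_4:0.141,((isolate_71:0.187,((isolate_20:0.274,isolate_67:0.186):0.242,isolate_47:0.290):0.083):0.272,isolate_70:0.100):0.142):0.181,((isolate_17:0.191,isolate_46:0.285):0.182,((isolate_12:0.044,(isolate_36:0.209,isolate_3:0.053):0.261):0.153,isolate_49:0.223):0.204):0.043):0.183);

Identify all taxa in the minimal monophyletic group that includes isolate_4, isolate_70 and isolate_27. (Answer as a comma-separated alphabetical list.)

isolate_10, isolate_12, isolate_17, isolate_20, isolate_27, isolate_3, isolate_36, isolate_4, isolate_41, isolate_46, isolate_47, isolate_49, isolate_56, isolate_67, isolate_68, isolate_70, isolate_71

Tracing isolate_4: it sits inside (isolate_4,((isolate_71,((isolate_20,isolate_67),isolate_47)),isolate_70)).
Tracing isolate_70: it sits inside ((isolate_71,((isolate_20,isolate_67),isolate_47)),isolate_70).
Tracing isolate_27: it sits inside (isolate_27,(isolate_56,(isolate_41,isolate_10))).
The smallest clade enclosing all 3 is the whole tree (their MRCA is the root), so the answer is all 17 tips in alphabetical order.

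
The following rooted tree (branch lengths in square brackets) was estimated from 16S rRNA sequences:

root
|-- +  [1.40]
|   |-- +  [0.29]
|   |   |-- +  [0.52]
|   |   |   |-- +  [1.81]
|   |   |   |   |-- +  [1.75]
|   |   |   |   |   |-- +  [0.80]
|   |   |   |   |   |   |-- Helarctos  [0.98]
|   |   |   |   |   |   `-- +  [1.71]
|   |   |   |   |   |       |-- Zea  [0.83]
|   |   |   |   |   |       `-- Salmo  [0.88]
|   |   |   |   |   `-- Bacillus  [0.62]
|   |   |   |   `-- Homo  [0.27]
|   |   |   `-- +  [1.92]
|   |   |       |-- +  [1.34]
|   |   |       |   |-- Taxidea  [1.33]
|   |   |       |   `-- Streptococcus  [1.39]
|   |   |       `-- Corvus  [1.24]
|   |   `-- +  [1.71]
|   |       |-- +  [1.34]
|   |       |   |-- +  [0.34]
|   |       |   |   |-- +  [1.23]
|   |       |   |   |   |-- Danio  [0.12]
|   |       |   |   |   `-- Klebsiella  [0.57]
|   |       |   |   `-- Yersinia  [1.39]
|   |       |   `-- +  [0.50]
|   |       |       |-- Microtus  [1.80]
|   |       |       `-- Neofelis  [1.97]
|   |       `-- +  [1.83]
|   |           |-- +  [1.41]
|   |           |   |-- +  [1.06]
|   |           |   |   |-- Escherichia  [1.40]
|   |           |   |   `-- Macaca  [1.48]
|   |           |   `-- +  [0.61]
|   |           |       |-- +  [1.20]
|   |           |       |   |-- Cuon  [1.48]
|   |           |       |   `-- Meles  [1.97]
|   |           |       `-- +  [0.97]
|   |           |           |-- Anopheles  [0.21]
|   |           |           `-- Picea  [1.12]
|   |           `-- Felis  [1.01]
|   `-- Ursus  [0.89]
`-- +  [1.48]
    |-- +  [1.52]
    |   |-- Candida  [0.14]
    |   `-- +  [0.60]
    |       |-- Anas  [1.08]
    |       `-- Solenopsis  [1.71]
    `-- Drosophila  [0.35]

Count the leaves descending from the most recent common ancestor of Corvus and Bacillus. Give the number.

8

The MRCA of Corvus and Bacillus is the node subtending ((((Helarctos,(Zea,Salmo)),Bacillus),Homo),((Taxidea,Streptococcus),Corvus)).
That clade contains 8 terminal taxa: Bacillus, Corvus, Helarctos, Homo, Salmo, Streptococcus, Taxidea, Zea.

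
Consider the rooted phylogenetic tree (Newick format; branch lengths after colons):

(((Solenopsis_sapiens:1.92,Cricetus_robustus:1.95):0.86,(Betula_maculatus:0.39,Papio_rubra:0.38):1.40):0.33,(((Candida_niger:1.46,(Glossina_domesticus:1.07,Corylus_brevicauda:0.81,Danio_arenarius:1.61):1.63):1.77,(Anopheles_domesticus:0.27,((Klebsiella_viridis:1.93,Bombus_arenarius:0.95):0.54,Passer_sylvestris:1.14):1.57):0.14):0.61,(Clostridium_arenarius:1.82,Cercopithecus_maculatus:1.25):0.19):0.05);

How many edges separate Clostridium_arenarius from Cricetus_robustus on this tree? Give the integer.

6

The MRCA of Clostridium_arenarius and Cricetus_robustus is the root of the tree.
From Clostridium_arenarius up to that node: 3 branches. From Cricetus_robustus up to the same node: 3 branches. Total: 3 + 3 = 6.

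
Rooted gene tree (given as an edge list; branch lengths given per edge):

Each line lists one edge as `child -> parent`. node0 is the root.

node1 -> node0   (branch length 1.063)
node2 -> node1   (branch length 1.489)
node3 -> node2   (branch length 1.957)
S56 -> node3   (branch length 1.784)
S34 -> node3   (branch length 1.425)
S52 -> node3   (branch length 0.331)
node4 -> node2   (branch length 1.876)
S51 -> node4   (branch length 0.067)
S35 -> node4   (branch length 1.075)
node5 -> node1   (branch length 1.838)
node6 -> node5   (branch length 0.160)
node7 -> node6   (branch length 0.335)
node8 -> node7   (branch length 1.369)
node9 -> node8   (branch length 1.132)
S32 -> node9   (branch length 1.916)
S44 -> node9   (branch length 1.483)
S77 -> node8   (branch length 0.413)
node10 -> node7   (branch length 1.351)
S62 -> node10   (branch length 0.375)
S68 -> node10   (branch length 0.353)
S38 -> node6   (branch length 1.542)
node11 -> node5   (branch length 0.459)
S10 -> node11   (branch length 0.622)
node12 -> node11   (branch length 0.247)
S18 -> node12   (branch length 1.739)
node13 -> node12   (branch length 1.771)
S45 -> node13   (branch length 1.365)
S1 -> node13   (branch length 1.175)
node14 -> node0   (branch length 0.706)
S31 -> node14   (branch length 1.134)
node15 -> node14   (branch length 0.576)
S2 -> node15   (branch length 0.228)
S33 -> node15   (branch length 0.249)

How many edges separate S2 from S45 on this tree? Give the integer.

The MRCA of S2 and S45 is the root of the tree.
From S2 up to that node: 3 branches. From S45 up to the same node: 6 branches. Total: 3 + 6 = 9.

9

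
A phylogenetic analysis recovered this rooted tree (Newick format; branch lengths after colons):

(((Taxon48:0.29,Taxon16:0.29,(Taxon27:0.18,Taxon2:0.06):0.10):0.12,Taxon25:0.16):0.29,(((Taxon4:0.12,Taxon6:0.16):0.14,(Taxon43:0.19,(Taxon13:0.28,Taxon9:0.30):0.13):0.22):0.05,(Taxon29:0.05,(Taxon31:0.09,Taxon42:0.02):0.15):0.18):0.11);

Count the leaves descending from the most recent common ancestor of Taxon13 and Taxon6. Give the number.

5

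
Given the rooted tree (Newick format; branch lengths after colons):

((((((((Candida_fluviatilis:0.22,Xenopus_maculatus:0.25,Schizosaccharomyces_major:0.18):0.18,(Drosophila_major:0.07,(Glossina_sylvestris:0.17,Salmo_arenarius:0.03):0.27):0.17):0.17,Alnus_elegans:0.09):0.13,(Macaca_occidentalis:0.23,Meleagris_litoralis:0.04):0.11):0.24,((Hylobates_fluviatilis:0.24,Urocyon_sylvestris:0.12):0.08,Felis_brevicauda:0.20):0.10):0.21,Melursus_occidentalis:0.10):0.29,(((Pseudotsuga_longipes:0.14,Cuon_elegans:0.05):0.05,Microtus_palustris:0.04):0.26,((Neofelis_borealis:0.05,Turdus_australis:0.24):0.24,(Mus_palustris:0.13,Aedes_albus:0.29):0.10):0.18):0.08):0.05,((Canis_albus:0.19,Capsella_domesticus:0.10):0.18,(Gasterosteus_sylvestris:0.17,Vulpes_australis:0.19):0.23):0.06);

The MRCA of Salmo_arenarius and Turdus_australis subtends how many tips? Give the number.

The MRCA of Salmo_arenarius and Turdus_australis is the node subtending (((((((Candida_fluviatilis,Xenopus_maculatus,Schizosaccharomyces_major),(Drosophila_major,(Glossina_sylvestris,Salmo_arenarius))),Alnus_elegans),(Macaca_occidentalis,Meleagris_litoralis)),((Hylobates_fluviatilis,Urocyon_sylvestris),Felis_brevicauda)),Melursus_occidentalis),(((Pseudotsuga_longipes,Cuon_elegans),Microtus_palustris),((Neofelis_borealis,Turdus_australis),(Mus_palustris,Aedes_albus)))).
That clade contains 20 terminal taxa: Aedes_albus, Alnus_elegans, Candida_fluviatilis, Cuon_elegans, Drosophila_major, Felis_brevicauda, Glossina_sylvestris, Hylobates_fluviatilis, Macaca_occidentalis, Meleagris_litoralis, Melursus_occidentalis, Microtus_palustris, Mus_palustris, Neofelis_borealis, Pseudotsuga_longipes, Salmo_arenarius, Schizosaccharomyces_major, Turdus_australis, Urocyon_sylvestris, Xenopus_maculatus.

20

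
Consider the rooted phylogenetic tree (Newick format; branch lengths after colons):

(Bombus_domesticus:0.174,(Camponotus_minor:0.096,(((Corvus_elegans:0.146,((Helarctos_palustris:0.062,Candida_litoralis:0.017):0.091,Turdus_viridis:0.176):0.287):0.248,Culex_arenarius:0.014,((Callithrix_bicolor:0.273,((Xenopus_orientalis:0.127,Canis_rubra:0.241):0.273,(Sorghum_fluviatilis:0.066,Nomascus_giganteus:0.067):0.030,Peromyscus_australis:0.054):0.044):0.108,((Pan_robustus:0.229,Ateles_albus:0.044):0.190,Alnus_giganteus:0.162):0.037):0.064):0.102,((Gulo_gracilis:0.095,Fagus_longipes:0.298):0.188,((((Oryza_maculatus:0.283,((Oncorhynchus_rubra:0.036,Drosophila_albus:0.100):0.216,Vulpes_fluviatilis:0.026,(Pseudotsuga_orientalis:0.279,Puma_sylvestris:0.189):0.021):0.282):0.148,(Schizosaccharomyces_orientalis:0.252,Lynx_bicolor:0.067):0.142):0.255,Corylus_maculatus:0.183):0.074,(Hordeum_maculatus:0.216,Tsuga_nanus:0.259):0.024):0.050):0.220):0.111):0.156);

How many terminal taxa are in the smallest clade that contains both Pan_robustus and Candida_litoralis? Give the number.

The MRCA of Pan_robustus and Candida_litoralis is the node subtending ((Corvus_elegans,((Helarctos_palustris,Candida_litoralis),Turdus_viridis)),Culex_arenarius,((Callithrix_bicolor,((Xenopus_orientalis,Canis_rubra),(Sorghum_fluviatilis,Nomascus_giganteus),Peromyscus_australis)),((Pan_robustus,Ateles_albus),Alnus_giganteus))).
That clade contains 14 terminal taxa: Alnus_giganteus, Ateles_albus, Callithrix_bicolor, Candida_litoralis, Canis_rubra, Corvus_elegans, Culex_arenarius, Helarctos_palustris, Nomascus_giganteus, Pan_robustus, Peromyscus_australis, Sorghum_fluviatilis, Turdus_viridis, Xenopus_orientalis.

14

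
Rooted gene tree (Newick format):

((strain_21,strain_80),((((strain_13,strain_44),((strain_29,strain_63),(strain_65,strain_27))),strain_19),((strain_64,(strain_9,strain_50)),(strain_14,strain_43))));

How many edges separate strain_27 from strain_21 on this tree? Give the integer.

The MRCA of strain_27 and strain_21 is the root of the tree.
From strain_27 up to that node: 6 branches. From strain_21 up to the same node: 2 branches. Total: 6 + 2 = 8.

8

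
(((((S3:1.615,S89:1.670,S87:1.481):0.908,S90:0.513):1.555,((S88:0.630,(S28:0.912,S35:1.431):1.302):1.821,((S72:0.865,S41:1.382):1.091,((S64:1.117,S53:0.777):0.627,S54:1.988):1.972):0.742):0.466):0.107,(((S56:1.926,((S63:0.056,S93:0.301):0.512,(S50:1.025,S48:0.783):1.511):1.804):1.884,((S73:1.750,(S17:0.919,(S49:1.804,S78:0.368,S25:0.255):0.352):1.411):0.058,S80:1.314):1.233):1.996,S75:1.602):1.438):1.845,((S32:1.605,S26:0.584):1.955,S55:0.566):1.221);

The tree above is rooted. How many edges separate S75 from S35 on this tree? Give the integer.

7

The MRCA of S75 and S35 is the node subtending ((((S3,S89,S87),S90),((S88,(S28,S35)),((S72,S41),((S64,S53),S54)))),(((S56,((S63,S93),(S50,S48))),((S73,(S17,(S49,S78,S25))),S80)),S75)).
From S75 up to that node: 2 branches. From S35 up to the same node: 5 branches. Total: 2 + 5 = 7.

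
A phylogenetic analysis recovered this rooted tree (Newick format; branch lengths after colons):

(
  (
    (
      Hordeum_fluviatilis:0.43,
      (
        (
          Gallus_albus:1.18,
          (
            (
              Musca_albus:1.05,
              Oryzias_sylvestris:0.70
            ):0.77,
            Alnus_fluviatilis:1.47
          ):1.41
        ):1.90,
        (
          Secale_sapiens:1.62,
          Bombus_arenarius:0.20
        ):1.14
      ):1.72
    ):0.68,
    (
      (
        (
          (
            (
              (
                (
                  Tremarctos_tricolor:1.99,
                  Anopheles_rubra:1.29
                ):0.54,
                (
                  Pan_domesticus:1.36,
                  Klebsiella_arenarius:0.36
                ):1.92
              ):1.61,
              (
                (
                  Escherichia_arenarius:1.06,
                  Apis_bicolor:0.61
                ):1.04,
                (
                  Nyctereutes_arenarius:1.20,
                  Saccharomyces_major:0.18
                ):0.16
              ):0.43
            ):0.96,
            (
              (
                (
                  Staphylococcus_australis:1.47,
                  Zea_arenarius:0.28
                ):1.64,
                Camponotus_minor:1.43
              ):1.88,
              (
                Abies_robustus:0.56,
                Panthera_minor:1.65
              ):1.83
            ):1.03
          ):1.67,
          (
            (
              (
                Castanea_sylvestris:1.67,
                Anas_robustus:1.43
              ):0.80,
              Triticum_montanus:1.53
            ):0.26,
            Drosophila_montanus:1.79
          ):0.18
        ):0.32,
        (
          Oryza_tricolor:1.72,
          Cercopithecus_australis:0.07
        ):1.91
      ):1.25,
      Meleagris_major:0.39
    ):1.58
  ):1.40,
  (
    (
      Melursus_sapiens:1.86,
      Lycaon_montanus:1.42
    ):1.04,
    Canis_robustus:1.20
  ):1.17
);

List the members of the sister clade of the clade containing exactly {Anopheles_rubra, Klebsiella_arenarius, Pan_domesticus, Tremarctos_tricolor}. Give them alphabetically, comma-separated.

The clade containing exactly {Anopheles_rubra, Klebsiella_arenarius, Pan_domesticus, Tremarctos_tricolor} attaches to the tree at the node subtending (((Tremarctos_tricolor,Anopheles_rubra),(Pan_domesticus,Klebsiella_arenarius)),((Escherichia_arenarius,Apis_bicolor),(Nyctereutes_arenarius,Saccharomyces_major))).
The other lineage descending from that same node — the sister group — is ((Escherichia_arenarius,Apis_bicolor),(Nyctereutes_arenarius,Saccharomyces_major)); its 4 tips in alphabetical order are the answer.

Apis_bicolor, Escherichia_arenarius, Nyctereutes_arenarius, Saccharomyces_major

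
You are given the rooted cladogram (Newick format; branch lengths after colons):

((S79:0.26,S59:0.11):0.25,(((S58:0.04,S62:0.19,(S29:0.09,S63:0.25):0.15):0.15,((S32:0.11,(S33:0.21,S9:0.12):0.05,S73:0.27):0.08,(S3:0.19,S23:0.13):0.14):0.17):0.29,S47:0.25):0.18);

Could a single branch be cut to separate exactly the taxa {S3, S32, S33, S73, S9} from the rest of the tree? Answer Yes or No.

No

The MRCA of the listed taxa subtends ((S32,(S33,S9),S73),(S3,S23)).
That clade also contains S23, which is not in the proposed group, so the group is not monophyletic.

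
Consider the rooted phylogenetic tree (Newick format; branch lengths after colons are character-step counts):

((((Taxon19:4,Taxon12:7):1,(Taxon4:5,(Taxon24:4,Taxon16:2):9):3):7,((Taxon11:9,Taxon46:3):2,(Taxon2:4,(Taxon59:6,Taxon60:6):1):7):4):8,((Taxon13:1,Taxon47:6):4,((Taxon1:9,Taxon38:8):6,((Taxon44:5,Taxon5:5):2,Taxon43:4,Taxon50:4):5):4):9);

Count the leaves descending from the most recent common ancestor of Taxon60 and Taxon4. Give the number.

10

The MRCA of Taxon60 and Taxon4 is the node subtending (((Taxon19,Taxon12),(Taxon4,(Taxon24,Taxon16))),((Taxon11,Taxon46),(Taxon2,(Taxon59,Taxon60)))).
That clade contains 10 terminal taxa: Taxon11, Taxon12, Taxon16, Taxon19, Taxon2, Taxon24, Taxon4, Taxon46, Taxon59, Taxon60.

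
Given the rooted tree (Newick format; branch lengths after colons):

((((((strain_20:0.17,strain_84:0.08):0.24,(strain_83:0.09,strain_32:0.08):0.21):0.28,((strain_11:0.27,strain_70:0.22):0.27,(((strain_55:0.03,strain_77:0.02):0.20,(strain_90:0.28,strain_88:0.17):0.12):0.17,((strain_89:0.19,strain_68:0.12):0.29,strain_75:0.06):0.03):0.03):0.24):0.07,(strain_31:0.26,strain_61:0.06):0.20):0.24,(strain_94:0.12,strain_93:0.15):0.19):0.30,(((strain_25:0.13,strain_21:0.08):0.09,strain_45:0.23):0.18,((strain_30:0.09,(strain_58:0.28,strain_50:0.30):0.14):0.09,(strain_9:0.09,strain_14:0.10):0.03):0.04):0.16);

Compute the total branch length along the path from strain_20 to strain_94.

The path runs strain_20 → … → MRCA → … → strain_94; the MRCA is the node subtending (((((strain_20,strain_84),(strain_83,strain_32)),((strain_11,strain_70),(((strain_55,strain_77),(strain_90,strain_88)),((strain_89,strain_68),strain_75)))),(strain_31,strain_61)),(strain_94,strain_93)).
Branch lengths along that path: 0.17 + 0.24 + 0.28 + 0.07 + 0.24 + 0.19 + 0.12 = 1.31.

1.31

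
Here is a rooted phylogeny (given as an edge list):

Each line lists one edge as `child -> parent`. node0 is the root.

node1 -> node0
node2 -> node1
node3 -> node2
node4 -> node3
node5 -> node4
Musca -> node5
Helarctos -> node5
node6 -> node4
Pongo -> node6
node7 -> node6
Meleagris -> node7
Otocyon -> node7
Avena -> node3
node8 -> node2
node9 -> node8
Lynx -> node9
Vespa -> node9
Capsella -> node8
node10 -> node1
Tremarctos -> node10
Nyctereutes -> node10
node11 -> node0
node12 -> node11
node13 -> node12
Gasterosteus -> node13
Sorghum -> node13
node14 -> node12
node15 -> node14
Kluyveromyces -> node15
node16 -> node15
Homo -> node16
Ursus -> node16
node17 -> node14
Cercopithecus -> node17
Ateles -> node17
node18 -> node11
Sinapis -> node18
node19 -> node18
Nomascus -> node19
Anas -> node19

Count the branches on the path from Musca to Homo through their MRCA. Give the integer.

12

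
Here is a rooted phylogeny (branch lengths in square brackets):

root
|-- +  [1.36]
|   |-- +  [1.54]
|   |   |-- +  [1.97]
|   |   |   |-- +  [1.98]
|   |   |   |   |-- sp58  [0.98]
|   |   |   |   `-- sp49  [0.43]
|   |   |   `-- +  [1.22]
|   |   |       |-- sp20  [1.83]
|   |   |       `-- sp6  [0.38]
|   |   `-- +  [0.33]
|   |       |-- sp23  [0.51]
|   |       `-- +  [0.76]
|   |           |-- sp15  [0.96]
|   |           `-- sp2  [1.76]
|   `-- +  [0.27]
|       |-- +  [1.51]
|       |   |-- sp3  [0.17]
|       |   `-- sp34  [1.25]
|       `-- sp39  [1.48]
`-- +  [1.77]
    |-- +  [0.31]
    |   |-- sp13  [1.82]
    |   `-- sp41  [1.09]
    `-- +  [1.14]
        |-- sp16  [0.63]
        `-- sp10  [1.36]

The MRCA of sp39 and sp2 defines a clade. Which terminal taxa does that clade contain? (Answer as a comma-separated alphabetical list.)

sp15, sp2, sp20, sp23, sp3, sp34, sp39, sp49, sp58, sp6

Tracing sp39: it sits inside ((sp3,sp34),sp39).
Tracing sp2: it sits inside (sp15,sp2).
The smallest clade enclosing both is ((((sp58,sp49),(sp20,sp6)),(sp23,(sp15,sp2))),((sp3,sp34),sp39)); the answer is its 10 terminal taxa in alphabetical order.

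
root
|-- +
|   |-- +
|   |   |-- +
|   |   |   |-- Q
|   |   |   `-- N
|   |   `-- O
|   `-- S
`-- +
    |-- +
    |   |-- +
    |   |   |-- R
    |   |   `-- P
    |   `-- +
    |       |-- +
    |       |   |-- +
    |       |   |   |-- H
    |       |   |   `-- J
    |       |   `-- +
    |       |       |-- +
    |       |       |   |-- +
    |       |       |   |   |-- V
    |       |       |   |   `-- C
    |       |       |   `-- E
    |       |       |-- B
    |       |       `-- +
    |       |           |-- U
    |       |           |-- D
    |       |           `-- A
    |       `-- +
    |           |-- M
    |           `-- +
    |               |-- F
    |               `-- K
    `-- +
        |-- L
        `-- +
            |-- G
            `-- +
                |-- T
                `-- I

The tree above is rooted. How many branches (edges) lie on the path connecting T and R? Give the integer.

7

The MRCA of T and R is the node subtending (((R,P),(((H,J),(((V,C),E),B,(U,D,A))),(M,(F,K)))),(L,(G,(T,I)))).
From T up to that node: 4 branches. From R up to the same node: 3 branches. Total: 4 + 3 = 7.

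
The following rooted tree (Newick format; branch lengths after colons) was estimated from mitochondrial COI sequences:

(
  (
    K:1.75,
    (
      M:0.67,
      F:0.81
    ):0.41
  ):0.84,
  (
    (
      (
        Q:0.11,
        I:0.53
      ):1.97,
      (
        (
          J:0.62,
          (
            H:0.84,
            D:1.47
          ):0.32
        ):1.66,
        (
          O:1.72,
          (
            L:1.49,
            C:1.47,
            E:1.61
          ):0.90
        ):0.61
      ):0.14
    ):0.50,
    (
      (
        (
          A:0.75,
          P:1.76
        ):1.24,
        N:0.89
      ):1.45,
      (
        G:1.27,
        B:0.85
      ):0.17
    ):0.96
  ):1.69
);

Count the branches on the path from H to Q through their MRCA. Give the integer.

6

The MRCA of H and Q is the node subtending ((Q,I),((J,(H,D)),(O,(L,C,E)))).
From H up to that node: 4 branches. From Q up to the same node: 2 branches. Total: 4 + 2 = 6.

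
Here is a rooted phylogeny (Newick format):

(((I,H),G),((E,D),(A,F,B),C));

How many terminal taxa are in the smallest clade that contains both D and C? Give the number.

The MRCA of D and C is the node subtending ((E,D),(A,F,B),C).
That clade contains 6 terminal taxa: A, B, C, D, E, F.

6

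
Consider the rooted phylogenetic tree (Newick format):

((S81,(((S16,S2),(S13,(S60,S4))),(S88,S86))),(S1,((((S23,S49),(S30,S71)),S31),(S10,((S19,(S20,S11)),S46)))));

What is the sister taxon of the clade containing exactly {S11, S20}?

The clade containing exactly {S11, S20} attaches to the tree at the node subtending (S19,(S20,S11)).
The other lineage descending from that same node — the sister group — is the single tip S19.

S19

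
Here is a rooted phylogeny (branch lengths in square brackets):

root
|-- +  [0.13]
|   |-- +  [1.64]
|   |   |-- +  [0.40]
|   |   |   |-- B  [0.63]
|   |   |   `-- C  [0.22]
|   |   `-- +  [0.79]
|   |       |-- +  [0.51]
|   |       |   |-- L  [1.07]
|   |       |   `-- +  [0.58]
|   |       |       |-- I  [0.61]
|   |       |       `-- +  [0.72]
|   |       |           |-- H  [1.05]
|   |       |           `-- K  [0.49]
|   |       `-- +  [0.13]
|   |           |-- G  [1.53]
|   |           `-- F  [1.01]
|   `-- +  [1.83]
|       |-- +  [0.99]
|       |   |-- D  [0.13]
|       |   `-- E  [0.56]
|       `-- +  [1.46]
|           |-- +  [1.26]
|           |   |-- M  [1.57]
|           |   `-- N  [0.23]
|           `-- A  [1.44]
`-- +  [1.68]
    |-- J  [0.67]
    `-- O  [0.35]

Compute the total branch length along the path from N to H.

10.07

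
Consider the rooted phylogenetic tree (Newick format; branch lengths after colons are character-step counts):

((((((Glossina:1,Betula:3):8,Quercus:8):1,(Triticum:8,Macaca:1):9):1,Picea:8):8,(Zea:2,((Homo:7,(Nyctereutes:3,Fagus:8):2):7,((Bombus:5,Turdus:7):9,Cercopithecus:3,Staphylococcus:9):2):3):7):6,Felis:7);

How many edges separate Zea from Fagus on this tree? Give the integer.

5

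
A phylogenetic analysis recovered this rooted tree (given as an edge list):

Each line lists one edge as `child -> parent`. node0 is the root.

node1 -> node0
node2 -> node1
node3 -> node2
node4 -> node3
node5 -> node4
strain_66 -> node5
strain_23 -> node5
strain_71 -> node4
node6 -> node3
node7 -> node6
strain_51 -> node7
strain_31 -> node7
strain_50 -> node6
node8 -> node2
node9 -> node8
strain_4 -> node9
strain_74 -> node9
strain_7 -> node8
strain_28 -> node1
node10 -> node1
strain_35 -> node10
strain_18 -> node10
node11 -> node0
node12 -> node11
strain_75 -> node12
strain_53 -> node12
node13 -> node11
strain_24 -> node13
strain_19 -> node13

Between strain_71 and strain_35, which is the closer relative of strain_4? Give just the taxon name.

The MRCA of strain_4 and strain_71 subtends ((((strain_66,strain_23),strain_71),((strain_51,strain_31),strain_50)),((strain_4,strain_74),strain_7)) (9 taxa).
The MRCA of strain_4 and strain_35 subtends (((((strain_66,strain_23),strain_71),((strain_51,strain_31),strain_50)),((strain_4,strain_74),strain_7)),strain_28,(strain_35,strain_18)) (12 taxa).
The first is nested inside the second, so strain_4 shares a more recent common ancestor with strain_71.

strain_71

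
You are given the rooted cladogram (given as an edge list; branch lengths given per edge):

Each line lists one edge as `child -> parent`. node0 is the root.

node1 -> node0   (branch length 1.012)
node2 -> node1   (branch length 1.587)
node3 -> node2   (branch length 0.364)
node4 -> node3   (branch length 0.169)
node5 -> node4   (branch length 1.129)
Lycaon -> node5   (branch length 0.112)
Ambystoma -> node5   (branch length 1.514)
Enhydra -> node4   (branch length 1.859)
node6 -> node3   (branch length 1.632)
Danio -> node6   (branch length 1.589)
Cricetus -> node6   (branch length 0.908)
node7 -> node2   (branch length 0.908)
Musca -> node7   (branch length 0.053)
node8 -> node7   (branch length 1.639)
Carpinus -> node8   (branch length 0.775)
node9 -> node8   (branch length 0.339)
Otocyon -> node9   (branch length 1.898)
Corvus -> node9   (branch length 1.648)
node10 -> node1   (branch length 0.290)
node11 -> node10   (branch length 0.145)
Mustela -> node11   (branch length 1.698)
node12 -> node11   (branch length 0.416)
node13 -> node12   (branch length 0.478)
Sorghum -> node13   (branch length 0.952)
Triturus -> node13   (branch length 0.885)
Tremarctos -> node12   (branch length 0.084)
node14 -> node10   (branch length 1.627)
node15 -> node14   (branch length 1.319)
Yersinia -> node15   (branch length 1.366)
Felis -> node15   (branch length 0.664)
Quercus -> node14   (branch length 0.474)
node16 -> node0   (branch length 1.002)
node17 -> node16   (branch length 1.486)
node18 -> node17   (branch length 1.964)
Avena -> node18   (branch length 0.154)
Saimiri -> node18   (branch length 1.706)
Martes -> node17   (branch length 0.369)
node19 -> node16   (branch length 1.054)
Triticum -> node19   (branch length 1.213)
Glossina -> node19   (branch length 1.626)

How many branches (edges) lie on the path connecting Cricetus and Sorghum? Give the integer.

9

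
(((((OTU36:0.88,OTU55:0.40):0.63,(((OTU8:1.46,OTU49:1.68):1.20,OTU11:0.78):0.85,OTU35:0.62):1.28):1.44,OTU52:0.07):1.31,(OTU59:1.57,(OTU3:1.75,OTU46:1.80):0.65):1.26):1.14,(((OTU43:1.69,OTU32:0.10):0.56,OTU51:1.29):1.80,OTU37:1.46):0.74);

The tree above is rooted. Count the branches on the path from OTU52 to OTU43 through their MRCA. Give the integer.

The MRCA of OTU52 and OTU43 is the root of the tree.
From OTU52 up to that node: 3 branches. From OTU43 up to the same node: 4 branches. Total: 3 + 4 = 7.

7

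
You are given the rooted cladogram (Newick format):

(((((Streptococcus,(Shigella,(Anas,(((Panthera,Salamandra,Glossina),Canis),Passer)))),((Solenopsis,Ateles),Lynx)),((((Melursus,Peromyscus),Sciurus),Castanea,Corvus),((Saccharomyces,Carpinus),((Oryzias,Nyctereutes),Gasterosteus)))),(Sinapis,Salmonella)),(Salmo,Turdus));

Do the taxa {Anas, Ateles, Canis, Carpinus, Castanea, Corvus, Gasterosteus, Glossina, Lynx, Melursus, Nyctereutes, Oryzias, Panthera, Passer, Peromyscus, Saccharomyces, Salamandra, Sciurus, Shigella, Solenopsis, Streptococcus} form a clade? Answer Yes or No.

Yes

The most recent common ancestor of these taxa subtends (((Streptococcus,(Shigella,(Anas,(((Panthera,Salamandra,Glossina),Canis),Passer)))),((Solenopsis,Ateles),Lynx)),((((Melursus,Peromyscus),Sciurus),Castanea,Corvus),((Saccharomyces,Carpinus),((Oryzias,Nyctereutes),Gasterosteus)))).
That clade has exactly 21 tips — every listed taxon and nothing else — so the group is monophyletic.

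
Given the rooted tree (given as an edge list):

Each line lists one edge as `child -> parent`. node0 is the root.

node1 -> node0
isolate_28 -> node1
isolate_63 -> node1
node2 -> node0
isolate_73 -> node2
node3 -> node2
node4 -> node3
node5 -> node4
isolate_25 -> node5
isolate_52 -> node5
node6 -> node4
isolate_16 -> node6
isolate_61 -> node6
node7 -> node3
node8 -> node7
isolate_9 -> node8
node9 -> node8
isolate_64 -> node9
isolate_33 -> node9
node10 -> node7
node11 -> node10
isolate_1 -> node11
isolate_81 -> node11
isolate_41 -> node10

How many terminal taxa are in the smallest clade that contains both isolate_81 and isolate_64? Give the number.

6

The MRCA of isolate_81 and isolate_64 is the node subtending ((isolate_9,(isolate_64,isolate_33)),((isolate_1,isolate_81),isolate_41)).
That clade contains 6 terminal taxa: isolate_1, isolate_33, isolate_41, isolate_64, isolate_81, isolate_9.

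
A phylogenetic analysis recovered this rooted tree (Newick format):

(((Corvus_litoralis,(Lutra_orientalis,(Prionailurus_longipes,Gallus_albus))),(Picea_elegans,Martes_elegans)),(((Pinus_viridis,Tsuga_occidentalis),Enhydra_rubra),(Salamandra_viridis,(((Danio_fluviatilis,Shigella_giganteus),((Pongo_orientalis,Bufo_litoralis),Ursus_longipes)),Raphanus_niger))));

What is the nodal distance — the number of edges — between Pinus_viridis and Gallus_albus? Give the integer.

9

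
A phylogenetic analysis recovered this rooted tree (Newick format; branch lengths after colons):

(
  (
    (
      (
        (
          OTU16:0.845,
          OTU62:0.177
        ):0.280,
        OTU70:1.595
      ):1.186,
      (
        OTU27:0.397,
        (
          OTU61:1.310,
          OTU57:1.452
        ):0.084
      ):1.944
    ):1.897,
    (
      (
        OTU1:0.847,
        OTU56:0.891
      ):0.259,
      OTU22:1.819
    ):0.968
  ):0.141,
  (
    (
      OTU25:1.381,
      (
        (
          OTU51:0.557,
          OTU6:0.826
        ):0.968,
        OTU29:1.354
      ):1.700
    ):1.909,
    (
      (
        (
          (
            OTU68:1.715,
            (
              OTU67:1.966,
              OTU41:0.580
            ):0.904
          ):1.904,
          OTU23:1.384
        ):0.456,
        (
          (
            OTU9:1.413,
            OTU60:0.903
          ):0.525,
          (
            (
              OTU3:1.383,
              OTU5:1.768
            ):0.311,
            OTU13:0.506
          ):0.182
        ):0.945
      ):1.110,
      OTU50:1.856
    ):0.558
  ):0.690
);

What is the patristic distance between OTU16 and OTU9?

The path runs OTU16 → … → MRCA → … → OTU9; the MRCA is the root of the tree.
Branch lengths along that path: 0.845 + 0.280 + 1.186 + 1.897 + 0.141 + 0.690 + 0.558 + 1.110 + 0.945 + 0.525 + 1.413 = 9.590.

9.590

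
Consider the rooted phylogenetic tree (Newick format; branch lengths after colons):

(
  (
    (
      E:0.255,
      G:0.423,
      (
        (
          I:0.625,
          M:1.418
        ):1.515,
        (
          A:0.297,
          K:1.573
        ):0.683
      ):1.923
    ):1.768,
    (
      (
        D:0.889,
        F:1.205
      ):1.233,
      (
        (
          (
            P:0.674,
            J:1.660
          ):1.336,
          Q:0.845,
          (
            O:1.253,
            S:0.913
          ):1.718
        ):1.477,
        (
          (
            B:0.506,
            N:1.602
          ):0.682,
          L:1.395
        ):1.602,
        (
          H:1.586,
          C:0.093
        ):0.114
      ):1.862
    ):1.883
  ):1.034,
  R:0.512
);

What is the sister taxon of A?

K

A attaches to the tree at the node subtending (A,K).
The other lineage descending from that same node — the sister group — is the single tip K.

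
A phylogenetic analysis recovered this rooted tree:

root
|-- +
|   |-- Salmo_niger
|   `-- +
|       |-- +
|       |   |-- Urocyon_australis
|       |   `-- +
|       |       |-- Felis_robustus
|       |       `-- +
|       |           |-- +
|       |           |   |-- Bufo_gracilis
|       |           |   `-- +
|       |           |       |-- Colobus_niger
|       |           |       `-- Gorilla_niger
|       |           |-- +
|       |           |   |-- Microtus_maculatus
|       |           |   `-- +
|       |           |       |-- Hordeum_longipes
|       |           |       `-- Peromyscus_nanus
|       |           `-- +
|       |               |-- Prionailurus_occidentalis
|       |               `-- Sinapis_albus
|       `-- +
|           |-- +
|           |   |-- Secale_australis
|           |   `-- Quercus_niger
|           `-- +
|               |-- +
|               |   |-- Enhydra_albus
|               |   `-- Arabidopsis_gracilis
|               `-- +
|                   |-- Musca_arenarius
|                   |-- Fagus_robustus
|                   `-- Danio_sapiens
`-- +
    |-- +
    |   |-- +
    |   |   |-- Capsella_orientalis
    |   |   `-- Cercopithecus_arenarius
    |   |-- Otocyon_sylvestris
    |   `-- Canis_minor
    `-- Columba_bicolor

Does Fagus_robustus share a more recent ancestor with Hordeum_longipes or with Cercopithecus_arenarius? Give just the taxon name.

The MRCA of Fagus_robustus and Hordeum_longipes subtends ((Urocyon_australis,(Felis_robustus,((Bufo_gracilis,(Colobus_niger,Gorilla_niger)),(Microtus_maculatus,(Hordeum_longipes,Peromyscus_nanus)),(Prionailurus_occidentalis,Sinapis_albus)))),((Secale_australis,Quercus_niger),((Enhydra_albus,Arabidopsis_gracilis),(Musca_arenarius,Fagus_robustus,Danio_sapiens)))) (17 taxa).
The MRCA of Fagus_robustus and Cercopithecus_arenarius is the root, subtending the entire tree (23 taxa).
The first is nested inside the second, so Fagus_robustus shares a more recent common ancestor with Hordeum_longipes.

Hordeum_longipes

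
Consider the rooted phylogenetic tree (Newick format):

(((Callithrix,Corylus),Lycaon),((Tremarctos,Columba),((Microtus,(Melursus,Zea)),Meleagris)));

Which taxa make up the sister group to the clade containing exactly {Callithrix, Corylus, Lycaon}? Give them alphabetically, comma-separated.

Columba, Meleagris, Melursus, Microtus, Tremarctos, Zea

The clade containing exactly {Callithrix, Corylus, Lycaon} attaches directly to the root of the tree.
The other lineage descending from that same node — the sister group — is ((Tremarctos,Columba),((Microtus,(Melursus,Zea)),Meleagris)); its 6 tips in alphabetical order are the answer.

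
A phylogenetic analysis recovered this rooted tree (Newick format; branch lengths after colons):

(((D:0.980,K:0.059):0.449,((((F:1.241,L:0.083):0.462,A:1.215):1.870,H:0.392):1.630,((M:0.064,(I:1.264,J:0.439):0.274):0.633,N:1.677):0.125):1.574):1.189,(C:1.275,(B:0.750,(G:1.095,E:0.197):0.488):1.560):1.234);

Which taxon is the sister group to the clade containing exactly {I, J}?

The clade containing exactly {I, J} attaches to the tree at the node subtending (M,(I,J)).
The other lineage descending from that same node — the sister group — is the single tip M.

M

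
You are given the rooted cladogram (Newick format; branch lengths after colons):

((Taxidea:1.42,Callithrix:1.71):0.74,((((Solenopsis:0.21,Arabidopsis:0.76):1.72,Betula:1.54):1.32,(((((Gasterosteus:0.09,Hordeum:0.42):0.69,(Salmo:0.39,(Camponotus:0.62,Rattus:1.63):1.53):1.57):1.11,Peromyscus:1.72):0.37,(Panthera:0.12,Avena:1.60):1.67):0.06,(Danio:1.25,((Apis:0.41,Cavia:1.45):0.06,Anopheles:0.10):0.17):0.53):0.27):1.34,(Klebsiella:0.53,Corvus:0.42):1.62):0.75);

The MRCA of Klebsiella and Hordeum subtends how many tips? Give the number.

The MRCA of Klebsiella and Hordeum is the node subtending ((((Solenopsis,Arabidopsis),Betula),(((((Gasterosteus,Hordeum),(Salmo,(Camponotus,Rattus))),Peromyscus),(Panthera,Avena)),(Danio,((Apis,Cavia),Anopheles)))),(Klebsiella,Corvus)).
That clade contains 17 terminal taxa: Anopheles, Apis, Arabidopsis, Avena, Betula, Camponotus, Cavia, Corvus, Danio, Gasterosteus, Hordeum, Klebsiella, Panthera, Peromyscus, Rattus, Salmo, Solenopsis.

17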